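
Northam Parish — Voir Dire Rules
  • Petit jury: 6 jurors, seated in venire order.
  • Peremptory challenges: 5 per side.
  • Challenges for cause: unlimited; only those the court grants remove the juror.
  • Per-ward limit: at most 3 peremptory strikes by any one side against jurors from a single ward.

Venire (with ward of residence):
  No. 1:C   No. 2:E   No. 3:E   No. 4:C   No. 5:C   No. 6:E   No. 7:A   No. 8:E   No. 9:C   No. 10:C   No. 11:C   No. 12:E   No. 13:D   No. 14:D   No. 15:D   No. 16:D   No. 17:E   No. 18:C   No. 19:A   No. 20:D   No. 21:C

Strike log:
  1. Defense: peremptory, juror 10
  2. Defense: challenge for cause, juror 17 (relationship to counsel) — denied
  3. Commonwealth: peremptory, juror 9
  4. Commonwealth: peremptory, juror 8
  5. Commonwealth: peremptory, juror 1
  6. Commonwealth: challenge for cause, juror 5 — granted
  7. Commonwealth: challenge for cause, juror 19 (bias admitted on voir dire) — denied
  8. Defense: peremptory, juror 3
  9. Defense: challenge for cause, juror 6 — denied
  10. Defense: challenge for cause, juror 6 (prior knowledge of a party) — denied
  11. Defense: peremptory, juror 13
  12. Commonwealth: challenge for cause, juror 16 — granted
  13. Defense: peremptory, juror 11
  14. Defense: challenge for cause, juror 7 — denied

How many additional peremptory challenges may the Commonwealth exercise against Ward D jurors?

2

Commonwealth peremptories so far: #9, #8, #1 — 3 of 5 used, 2 left overall.
Against Ward D: none yet — per-ward cap 3 leaves 3.
Binding limit: min(2, 3) = 2.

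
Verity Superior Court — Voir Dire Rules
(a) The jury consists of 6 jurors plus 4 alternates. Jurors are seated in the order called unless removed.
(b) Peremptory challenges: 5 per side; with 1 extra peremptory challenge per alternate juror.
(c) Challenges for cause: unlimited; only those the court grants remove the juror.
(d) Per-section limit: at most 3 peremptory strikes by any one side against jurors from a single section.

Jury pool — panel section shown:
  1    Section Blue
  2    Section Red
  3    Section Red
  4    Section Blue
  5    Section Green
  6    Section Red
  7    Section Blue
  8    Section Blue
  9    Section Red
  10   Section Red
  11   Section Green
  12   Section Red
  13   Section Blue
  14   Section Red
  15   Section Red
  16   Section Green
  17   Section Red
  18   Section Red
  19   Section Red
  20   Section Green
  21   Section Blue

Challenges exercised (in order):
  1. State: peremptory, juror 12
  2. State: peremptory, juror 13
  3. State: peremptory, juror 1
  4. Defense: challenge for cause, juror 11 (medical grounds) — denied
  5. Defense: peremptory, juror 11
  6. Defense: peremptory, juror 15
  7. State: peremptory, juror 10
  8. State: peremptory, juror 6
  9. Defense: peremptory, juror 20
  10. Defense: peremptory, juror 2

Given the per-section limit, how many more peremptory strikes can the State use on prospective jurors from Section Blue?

State peremptories so far: #12, #13, #1, #10, #6 — 5 of 9 used, 4 left overall.
Against Section Blue: #13, #1 — 2 used; per-section cap 3 leaves 1.
Binding limit: min(4, 1) = 1.

1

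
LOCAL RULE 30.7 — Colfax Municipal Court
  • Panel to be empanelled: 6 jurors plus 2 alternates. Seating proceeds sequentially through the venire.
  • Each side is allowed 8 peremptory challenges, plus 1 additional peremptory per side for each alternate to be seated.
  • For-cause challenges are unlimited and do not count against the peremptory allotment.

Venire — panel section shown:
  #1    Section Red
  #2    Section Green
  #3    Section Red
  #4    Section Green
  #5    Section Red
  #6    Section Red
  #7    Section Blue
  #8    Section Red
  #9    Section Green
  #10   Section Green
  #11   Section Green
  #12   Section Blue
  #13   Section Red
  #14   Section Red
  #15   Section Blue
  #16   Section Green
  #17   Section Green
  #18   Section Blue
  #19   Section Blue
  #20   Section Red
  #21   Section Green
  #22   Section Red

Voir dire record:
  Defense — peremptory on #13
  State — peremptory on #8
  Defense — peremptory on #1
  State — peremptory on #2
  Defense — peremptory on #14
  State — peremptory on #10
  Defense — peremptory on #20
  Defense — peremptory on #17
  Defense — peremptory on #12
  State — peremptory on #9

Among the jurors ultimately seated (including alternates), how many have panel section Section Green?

Removed: #1, #2, #8, #9, #10, #12, #13, #14, #17, #20.
Seated (8 incl. alternates): #3, #4, #5, #6, #7, #11, #15, #16.
Of those, in Section Green: #4, #11, #16 → 3.

3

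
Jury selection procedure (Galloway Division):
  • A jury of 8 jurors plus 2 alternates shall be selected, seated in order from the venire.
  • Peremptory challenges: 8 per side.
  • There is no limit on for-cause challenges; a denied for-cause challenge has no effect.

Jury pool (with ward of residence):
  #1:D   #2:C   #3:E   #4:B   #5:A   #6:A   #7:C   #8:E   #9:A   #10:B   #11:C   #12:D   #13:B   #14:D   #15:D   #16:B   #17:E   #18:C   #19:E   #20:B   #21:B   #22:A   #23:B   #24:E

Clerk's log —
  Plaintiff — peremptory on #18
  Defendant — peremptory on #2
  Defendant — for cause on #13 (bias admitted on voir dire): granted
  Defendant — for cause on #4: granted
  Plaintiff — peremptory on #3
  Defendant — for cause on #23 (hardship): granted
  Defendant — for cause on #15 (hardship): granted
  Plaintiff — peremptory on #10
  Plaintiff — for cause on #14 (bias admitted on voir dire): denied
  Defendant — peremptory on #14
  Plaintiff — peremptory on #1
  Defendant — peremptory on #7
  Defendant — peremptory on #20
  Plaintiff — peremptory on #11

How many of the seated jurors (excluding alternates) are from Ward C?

Removed: #1, #2, #3, #4, #7, #10, #11, #13, #14, #15, #18, #20, #23.
Seated jurors 1–8: #5, #6, #8, #9, #12, #16, #17, #19 (alternates #21, #22 not counted).
None of those are in Ward C → 0.

0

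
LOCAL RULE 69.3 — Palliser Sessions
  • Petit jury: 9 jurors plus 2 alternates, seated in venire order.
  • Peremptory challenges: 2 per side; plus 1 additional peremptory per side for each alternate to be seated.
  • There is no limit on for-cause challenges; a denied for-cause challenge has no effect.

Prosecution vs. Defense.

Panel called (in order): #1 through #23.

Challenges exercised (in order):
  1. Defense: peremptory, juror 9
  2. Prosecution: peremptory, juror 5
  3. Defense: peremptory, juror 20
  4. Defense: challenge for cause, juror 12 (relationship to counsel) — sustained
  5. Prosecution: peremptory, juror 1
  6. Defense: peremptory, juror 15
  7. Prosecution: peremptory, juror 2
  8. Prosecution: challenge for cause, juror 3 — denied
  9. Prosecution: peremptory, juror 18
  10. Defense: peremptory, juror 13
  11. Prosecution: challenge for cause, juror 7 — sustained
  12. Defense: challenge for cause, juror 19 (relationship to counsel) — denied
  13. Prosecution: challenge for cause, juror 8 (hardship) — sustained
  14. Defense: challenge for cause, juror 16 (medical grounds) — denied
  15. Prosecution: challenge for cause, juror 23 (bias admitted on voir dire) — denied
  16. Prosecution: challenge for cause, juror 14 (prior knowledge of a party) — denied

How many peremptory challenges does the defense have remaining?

0

Defense allotment: 2 base + 1 × 2 alternates = 4.
Defense peremptories used: #9, #20, #15, #13 — 4 (for-cause on #12, #19, #16 don't count).
Remaining: 4 − 4 = 0.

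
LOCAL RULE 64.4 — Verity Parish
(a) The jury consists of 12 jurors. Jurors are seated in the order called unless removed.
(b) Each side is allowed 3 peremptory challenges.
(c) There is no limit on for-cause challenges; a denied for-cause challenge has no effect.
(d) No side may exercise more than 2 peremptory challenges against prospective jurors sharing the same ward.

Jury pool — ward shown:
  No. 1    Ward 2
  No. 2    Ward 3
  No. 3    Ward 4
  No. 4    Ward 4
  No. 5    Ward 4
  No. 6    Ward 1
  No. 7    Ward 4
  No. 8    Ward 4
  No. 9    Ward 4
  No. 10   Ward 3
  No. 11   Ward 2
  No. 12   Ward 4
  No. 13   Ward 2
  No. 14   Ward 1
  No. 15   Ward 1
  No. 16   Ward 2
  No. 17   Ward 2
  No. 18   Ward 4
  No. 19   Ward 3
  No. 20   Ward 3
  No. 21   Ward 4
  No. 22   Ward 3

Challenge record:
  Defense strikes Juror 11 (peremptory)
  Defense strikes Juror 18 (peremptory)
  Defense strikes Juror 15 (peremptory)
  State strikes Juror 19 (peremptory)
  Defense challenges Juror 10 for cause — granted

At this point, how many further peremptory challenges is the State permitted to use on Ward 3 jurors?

State peremptories so far: #19 — 1 of 3 used, 2 left overall.
Against Ward 3: #19 — 1 used; per-ward cap 2 leaves 1.
Binding limit: min(2, 1) = 1.

1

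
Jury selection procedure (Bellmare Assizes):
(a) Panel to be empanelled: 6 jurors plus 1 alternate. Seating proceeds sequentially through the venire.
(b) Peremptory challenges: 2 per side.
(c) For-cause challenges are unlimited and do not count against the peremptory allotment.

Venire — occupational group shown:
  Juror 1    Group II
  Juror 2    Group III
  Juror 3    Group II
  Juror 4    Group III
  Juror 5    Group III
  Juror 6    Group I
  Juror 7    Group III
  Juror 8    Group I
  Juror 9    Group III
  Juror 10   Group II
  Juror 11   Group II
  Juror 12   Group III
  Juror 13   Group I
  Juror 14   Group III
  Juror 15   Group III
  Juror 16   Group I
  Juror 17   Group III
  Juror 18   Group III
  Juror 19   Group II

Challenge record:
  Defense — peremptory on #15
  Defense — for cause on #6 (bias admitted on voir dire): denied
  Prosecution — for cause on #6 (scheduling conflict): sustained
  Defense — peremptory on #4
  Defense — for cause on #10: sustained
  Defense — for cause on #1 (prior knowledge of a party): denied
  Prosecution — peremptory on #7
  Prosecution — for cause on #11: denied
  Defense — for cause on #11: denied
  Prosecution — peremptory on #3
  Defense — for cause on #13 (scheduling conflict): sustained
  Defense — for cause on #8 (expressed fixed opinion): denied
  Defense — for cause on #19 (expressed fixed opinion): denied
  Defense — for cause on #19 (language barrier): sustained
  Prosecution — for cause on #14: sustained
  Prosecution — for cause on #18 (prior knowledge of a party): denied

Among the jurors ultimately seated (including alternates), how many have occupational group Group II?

2

Removed: #3, #4, #6, #7, #10, #13, #14, #15, #19.
Seated (7 incl. alternates): #1, #2, #5, #8, #9, #11, #12.
Of those, in Group II: #1, #11 → 2.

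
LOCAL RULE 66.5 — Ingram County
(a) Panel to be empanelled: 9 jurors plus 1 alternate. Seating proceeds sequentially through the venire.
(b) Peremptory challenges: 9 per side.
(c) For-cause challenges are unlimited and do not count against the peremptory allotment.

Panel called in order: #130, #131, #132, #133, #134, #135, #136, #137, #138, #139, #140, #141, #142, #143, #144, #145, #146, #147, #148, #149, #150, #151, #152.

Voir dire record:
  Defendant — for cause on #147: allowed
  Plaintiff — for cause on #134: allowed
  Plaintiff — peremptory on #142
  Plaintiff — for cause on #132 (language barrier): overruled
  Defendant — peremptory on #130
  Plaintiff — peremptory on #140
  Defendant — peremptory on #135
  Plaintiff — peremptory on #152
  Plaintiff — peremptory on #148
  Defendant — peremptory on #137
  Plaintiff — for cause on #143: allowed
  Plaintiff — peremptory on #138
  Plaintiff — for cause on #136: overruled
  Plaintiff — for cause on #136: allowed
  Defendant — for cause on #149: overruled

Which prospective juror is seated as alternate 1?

Removed: #130, #134, #135, #136, #137, #138, #140, #142, #143, #147, #148, #152. (#132, #149 stay — for-cause denied.)
Seating in order: seats 1–9 → #131, #132, #133, #139, #141, #144, #145, #146, #149; alternates → #150.
So alternate 1 is #150.

150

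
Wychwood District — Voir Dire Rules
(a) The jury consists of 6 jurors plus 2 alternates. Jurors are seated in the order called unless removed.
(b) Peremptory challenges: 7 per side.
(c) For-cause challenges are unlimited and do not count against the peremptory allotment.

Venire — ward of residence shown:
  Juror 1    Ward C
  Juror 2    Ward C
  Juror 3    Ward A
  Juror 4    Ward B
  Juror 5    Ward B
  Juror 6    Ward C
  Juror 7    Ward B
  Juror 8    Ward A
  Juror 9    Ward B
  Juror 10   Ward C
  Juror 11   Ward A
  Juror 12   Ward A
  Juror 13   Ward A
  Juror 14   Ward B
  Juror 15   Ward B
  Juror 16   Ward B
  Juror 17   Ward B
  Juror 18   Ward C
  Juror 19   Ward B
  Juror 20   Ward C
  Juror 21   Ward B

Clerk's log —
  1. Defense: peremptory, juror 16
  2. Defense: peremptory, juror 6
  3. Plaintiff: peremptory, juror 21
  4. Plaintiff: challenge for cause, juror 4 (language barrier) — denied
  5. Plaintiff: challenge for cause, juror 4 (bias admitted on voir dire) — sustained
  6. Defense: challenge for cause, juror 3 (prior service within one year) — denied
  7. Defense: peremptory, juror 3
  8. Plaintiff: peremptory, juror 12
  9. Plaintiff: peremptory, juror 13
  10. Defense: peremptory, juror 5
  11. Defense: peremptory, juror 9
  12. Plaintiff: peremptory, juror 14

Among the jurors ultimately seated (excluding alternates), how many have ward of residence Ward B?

1

Removed: #3, #4, #5, #6, #9, #12, #13, #14, #16, #21.
Seated jurors 1–6: #1, #2, #7, #8, #10, #11 (alternates #15, #17 not counted).
Of those, in Ward B: #7 → 1.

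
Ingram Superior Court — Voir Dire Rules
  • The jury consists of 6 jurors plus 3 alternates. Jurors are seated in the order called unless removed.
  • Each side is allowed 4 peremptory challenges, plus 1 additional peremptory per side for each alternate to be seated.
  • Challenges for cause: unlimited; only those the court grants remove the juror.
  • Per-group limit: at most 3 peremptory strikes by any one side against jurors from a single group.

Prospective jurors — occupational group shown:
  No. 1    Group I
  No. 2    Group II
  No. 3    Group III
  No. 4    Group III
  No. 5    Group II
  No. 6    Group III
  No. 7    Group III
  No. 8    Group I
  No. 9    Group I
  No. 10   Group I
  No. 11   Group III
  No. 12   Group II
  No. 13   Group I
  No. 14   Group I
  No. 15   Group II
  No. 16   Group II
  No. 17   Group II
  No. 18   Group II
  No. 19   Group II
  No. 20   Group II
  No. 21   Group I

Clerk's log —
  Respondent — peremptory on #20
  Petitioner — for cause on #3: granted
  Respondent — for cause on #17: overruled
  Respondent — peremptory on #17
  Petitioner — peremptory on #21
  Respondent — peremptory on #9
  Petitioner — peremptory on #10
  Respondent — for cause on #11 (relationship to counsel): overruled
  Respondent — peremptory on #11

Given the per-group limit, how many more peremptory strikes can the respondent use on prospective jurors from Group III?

Respondent peremptories so far: #20, #17, #9, #11 — 4 of 7 used, 3 left overall.
Against Group III: #11 — 1 used; per-group cap 3 leaves 2.
Binding limit: min(3, 2) = 2.

2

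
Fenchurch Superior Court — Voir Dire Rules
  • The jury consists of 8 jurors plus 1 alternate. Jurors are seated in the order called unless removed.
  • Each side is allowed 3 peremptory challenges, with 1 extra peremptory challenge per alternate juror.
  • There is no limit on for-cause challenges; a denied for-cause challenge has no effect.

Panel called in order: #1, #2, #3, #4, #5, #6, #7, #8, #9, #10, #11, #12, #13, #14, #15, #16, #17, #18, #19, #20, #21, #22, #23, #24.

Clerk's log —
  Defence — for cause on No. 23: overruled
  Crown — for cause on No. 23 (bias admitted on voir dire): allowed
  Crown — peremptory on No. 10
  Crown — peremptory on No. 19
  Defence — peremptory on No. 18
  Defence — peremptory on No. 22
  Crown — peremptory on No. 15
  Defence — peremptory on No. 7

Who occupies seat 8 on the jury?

9

Removed: #7, #10, #15, #18, #19, #22, #23.
Seating in order: seats 1–8 → #1, #2, #3, #4, #5, #6, #8, #9; alternates → #11.
So seat 8 is #9.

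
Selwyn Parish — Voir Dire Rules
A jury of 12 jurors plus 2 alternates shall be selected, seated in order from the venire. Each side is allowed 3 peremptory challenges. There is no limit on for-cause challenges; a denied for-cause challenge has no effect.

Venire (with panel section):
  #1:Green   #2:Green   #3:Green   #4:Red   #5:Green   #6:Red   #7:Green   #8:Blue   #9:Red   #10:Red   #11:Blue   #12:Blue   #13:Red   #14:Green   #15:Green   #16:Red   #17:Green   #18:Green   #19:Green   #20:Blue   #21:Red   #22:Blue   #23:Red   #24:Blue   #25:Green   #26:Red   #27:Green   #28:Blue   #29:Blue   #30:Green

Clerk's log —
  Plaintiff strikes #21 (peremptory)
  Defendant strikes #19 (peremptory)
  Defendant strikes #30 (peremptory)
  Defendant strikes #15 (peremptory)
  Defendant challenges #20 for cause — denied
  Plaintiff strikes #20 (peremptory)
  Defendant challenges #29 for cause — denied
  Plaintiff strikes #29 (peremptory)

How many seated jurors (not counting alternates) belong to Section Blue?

3

Removed: #15, #19, #20, #21, #29, #30.
Seated jurors 1–12: #1, #2, #3, #4, #5, #6, #7, #8, #9, #10, #11, #12 (alternates #13, #14 not counted).
Of those, in Section Blue: #8, #11, #12 → 3.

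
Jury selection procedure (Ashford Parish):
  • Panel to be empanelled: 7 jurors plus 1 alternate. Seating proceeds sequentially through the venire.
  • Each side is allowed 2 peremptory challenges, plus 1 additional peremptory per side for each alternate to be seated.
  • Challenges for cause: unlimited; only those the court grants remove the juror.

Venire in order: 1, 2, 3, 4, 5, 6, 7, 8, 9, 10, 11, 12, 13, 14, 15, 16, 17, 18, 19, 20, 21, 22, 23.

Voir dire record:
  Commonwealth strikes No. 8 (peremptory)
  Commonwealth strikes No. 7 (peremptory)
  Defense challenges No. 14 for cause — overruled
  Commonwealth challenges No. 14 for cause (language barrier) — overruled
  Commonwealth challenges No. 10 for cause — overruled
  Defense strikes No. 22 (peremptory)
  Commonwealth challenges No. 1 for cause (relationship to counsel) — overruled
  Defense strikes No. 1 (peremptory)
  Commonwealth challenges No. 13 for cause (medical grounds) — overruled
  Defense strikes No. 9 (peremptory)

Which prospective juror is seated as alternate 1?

Removed: #1, #7, #8, #9, #22. (#10, #13, #14 stay — for-cause denied.)
Seating in order: seats 1–7 → #2, #3, #4, #5, #6, #10, #11; alternates → #12.
So alternate 1 is #12.

12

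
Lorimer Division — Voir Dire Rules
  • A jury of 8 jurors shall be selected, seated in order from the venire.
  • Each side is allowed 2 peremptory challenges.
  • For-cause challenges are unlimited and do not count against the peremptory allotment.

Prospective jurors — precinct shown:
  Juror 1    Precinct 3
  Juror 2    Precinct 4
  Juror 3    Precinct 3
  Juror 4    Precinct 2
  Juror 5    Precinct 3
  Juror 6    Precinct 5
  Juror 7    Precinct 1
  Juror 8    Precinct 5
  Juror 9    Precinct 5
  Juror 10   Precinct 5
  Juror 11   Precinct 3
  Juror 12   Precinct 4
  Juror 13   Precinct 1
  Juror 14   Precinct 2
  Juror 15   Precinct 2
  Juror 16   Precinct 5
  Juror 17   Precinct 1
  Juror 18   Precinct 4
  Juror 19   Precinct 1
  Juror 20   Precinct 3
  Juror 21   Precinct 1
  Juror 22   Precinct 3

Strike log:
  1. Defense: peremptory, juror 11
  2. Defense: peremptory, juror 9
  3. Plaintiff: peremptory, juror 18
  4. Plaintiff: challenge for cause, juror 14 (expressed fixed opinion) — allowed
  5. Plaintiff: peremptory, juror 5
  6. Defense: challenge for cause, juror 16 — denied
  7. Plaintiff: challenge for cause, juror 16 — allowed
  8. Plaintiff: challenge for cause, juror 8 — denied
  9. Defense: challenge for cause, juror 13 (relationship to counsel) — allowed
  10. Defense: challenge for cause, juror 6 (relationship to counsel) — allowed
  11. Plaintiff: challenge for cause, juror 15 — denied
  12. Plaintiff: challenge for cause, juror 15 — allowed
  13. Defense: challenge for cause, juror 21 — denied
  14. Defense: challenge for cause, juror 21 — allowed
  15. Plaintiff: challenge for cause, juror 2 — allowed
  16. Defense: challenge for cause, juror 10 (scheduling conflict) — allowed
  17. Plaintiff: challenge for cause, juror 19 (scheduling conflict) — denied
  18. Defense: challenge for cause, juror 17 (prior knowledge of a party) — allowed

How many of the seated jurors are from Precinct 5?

1

Removed: #2, #5, #6, #9, #10, #11, #13, #14, #15, #16, #17, #18, #21.
Seated jurors 1–8: #1, #3, #4, #7, #8, #12, #19, #20.
Of those, in Precinct 5: #8 → 1.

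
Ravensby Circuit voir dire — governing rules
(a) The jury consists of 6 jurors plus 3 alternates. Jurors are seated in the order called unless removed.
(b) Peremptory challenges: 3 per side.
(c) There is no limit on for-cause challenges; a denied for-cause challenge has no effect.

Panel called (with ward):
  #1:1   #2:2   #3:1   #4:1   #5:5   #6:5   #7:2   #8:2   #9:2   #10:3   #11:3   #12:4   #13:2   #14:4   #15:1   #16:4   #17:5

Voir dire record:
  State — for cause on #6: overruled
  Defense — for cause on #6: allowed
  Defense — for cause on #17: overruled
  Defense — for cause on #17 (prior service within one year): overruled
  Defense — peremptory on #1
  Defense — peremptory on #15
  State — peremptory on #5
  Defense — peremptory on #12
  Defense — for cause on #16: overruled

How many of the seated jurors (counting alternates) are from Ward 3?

2

Removed: #1, #5, #6, #12, #15.
Seated (9 incl. alternates): #2, #3, #4, #7, #8, #9, #10, #11, #13.
Of those, in Ward 3: #10, #11 → 2.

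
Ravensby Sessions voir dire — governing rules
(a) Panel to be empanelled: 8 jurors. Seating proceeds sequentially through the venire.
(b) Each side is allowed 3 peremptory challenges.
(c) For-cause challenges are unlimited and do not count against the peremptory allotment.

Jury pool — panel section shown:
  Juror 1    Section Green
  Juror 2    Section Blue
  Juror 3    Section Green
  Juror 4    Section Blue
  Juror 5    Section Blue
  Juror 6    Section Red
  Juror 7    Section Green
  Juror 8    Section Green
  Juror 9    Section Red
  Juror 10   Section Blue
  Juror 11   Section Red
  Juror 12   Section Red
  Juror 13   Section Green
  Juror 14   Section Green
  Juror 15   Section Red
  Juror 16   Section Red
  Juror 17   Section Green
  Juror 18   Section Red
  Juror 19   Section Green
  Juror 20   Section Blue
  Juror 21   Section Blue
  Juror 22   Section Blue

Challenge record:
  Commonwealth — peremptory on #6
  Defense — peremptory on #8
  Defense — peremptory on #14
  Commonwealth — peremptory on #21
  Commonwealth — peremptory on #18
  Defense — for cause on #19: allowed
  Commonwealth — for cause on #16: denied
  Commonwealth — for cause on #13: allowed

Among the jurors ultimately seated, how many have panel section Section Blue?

4

Removed: #6, #8, #13, #14, #18, #19, #21.
Seated jurors 1–8: #1, #2, #3, #4, #5, #7, #9, #10.
Of those, in Section Blue: #2, #4, #5, #10 → 4.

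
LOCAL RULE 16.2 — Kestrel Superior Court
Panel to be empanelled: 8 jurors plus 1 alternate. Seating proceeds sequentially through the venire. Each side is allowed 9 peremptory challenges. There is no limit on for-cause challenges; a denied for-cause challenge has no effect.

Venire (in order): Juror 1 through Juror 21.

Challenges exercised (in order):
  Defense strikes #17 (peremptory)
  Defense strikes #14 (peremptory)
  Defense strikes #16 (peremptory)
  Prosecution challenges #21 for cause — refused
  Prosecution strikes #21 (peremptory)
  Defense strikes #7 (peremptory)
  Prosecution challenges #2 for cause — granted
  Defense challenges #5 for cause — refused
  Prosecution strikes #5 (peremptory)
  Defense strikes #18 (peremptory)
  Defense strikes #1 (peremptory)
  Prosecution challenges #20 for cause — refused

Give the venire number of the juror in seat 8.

12

Removed: #1, #2, #5, #7, #14, #16, #17, #18, #21. (#20 stays — for-cause denied.)
Seating in order: seats 1–8 → #3, #4, #6, #8, #9, #10, #11, #12; alternates → #13.
So seat 8 is #12.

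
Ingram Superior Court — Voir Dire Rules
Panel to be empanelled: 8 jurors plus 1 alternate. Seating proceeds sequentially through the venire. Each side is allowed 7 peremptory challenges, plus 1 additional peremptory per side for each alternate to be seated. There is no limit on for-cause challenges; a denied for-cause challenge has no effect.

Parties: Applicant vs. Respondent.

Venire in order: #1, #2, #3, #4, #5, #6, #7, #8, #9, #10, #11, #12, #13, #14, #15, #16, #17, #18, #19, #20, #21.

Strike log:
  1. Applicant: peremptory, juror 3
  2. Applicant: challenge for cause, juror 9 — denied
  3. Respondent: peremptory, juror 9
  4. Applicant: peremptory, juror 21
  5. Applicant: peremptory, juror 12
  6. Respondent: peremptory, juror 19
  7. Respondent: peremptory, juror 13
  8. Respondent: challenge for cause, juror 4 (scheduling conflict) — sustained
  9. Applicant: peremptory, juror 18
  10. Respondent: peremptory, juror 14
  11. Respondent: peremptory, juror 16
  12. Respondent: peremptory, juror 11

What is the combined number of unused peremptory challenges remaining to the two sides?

6

Applicant allotment: 7 base + 1 × 1 alternate = 8. Respondent allotment: 7 base + 1 × 1 alternate = 8.
Applicant peremptories used: #3, #21, #12, #18 — 4 (the for-cause on #9 doesn't count).
Respondent peremptories used: #9, #19, #13, #14, #16, #11 — 6 (the for-cause on #4 doesn't count).
Remaining: (8 − 4) + (8 − 6) = 6.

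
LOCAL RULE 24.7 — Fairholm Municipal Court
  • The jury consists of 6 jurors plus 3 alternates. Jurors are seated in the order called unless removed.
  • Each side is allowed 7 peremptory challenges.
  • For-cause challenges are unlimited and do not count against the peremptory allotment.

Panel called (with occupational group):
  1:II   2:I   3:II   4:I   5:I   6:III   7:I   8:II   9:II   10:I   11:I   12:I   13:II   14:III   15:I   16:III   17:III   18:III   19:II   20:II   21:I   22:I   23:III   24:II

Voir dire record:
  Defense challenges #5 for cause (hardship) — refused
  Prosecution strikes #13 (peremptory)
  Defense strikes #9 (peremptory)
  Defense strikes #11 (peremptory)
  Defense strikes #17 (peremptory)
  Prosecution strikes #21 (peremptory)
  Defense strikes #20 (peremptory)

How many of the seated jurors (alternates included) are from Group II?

3

Removed: #9, #11, #13, #17, #20, #21.
Seated (9 incl. alternates): #1, #2, #3, #4, #5, #6, #7, #8, #10.
Of those, in Group II: #1, #3, #8 → 3.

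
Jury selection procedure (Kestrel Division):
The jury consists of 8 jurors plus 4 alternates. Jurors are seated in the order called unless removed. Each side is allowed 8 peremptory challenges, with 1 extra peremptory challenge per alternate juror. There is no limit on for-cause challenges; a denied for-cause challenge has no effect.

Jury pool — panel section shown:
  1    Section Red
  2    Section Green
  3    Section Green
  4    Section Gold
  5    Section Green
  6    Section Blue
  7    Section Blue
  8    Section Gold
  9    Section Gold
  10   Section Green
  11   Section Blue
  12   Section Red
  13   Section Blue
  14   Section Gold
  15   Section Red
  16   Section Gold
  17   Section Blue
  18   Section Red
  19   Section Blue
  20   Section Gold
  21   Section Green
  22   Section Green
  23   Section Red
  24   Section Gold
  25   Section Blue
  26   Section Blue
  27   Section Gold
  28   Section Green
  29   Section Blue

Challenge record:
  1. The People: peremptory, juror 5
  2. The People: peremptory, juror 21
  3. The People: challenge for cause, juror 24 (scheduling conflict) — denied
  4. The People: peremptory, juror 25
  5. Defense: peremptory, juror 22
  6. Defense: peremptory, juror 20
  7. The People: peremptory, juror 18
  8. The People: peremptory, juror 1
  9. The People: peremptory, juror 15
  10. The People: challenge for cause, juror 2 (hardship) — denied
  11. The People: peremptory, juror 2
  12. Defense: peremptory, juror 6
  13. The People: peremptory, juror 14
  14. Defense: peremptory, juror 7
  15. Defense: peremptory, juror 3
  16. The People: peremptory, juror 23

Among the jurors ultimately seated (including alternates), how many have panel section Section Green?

1

Removed: #1, #2, #3, #5, #6, #7, #14, #15, #18, #20, #21, #22, #23, #25.
Seated (12 incl. alternates): #4, #8, #9, #10, #11, #12, #13, #16, #17, #19, #24, #26.
Of those, in Section Green: #10 → 1.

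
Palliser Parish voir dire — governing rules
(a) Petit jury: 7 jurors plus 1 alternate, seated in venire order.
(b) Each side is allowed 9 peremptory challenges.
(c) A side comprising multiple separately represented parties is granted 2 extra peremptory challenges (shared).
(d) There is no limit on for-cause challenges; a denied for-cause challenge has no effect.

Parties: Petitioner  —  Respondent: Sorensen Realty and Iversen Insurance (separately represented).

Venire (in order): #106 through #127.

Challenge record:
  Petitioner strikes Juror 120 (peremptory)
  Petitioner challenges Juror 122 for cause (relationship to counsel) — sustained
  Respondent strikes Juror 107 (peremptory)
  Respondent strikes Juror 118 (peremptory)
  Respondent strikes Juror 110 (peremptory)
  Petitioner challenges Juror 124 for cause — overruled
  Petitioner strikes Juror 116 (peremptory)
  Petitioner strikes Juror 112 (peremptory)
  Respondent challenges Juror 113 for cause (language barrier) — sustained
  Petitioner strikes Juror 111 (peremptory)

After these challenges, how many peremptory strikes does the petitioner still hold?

Petitioner allotment: 9.
Petitioner peremptories used: #120, #116, #112, #111 — 4 (for-cause on #122, #124 don't count).
Remaining: 9 − 4 = 5.

5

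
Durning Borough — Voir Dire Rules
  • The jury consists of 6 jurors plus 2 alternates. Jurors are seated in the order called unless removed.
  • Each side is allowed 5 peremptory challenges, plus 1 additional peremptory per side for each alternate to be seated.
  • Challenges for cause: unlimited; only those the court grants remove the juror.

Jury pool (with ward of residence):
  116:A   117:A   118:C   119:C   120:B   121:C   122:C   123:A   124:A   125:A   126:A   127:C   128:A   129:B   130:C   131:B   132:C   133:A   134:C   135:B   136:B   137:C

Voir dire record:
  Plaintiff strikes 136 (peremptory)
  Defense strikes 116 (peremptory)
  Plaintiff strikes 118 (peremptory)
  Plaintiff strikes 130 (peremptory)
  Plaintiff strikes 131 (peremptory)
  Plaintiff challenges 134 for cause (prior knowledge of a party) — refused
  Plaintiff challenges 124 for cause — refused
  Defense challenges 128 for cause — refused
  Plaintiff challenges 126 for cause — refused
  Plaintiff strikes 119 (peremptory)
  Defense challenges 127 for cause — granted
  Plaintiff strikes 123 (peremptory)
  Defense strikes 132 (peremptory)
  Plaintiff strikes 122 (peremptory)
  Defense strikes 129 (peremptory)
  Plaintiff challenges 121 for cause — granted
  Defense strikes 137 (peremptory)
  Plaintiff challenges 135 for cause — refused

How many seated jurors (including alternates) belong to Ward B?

1

Removed: #116, #118, #119, #121, #122, #123, #127, #129, #130, #131, #132, #136, #137.
Seated (8 incl. alternates): #117, #120, #124, #125, #126, #128, #133, #134.
Of those, in Ward B: #120 → 1.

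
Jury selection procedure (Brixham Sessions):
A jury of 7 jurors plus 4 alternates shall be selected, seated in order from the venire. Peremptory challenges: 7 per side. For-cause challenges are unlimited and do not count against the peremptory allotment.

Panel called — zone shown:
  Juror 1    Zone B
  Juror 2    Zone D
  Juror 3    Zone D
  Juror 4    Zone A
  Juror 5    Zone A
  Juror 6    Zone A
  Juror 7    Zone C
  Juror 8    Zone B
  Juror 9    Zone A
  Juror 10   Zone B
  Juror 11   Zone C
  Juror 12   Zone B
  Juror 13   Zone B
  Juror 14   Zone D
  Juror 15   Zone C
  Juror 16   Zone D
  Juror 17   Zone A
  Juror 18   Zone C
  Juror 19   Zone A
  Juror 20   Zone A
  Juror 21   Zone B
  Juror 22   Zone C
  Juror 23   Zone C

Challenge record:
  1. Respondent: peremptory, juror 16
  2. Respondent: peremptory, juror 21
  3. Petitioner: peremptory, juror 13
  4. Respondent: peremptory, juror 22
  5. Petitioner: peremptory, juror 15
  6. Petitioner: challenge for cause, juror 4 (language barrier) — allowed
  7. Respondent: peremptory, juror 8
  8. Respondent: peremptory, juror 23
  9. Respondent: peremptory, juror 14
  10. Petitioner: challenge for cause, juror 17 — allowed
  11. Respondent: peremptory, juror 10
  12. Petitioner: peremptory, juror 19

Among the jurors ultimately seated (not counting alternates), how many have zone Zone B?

Removed: #4, #8, #10, #13, #14, #15, #16, #17, #19, #21, #22, #23.
Seated jurors 1–7: #1, #2, #3, #5, #6, #7, #9 (alternates #11, #12, #18, #20 not counted).
Of those, in Zone B: #1 → 1.

1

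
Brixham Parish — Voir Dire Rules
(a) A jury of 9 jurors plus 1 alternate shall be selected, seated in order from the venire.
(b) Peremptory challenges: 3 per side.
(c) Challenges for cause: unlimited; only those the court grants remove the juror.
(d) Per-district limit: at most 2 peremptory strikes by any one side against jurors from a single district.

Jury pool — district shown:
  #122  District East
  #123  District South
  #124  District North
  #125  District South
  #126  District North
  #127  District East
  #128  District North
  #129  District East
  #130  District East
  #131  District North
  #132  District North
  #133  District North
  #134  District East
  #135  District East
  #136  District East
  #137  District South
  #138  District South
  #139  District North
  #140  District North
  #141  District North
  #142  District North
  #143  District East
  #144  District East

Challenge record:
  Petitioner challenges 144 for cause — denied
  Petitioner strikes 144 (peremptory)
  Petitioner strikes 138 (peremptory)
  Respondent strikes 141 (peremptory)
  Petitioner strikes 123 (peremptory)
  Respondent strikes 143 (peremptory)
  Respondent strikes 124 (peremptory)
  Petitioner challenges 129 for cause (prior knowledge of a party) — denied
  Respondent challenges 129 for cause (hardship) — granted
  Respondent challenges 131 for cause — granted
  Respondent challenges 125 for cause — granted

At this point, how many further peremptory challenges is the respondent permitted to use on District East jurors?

Respondent peremptories so far: #141, #143, #124 — 3 of 3 used, 0 left overall.
Against District East: #143 — 1 used; per-district cap 2 leaves 1.
Binding limit: min(0, 1) = 0.

0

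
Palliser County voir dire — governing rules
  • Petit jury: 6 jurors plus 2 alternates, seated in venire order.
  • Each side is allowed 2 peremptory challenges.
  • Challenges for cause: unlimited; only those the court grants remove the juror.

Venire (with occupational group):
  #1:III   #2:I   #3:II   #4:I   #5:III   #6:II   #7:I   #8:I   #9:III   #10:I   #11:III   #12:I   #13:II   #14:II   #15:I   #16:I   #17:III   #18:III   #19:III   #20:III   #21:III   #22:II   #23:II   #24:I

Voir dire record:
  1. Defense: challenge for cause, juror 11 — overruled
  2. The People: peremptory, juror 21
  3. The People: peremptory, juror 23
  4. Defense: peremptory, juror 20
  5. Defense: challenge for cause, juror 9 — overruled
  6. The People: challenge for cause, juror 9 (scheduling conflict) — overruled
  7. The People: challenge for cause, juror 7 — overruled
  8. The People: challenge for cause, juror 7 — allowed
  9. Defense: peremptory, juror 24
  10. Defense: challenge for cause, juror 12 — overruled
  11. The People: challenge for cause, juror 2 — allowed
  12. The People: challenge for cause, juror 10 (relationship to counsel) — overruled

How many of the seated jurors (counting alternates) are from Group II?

Removed: #2, #7, #20, #21, #23, #24.
Seated (8 incl. alternates): #1, #3, #4, #5, #6, #8, #9, #10.
Of those, in Group II: #3, #6 → 2.

2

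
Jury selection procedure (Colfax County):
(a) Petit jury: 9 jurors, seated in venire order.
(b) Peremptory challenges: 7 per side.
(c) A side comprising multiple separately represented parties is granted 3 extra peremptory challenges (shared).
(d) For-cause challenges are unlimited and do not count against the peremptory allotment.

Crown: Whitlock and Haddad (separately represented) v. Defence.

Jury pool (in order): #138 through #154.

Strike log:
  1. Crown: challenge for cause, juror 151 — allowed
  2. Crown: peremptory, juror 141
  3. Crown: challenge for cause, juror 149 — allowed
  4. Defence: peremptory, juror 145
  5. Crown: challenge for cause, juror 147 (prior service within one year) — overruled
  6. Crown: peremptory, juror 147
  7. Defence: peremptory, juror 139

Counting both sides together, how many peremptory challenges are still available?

13

Crown allotment: 7 base + 3 multi-party = 10. Defence allotment: 7.
Crown peremptories used: #141, #147 — 2 (for-cause on #151, #149, #147 don't count).
Defence peremptories used: #145, #139 — 2.
Remaining: (10 − 2) + (7 − 2) = 13.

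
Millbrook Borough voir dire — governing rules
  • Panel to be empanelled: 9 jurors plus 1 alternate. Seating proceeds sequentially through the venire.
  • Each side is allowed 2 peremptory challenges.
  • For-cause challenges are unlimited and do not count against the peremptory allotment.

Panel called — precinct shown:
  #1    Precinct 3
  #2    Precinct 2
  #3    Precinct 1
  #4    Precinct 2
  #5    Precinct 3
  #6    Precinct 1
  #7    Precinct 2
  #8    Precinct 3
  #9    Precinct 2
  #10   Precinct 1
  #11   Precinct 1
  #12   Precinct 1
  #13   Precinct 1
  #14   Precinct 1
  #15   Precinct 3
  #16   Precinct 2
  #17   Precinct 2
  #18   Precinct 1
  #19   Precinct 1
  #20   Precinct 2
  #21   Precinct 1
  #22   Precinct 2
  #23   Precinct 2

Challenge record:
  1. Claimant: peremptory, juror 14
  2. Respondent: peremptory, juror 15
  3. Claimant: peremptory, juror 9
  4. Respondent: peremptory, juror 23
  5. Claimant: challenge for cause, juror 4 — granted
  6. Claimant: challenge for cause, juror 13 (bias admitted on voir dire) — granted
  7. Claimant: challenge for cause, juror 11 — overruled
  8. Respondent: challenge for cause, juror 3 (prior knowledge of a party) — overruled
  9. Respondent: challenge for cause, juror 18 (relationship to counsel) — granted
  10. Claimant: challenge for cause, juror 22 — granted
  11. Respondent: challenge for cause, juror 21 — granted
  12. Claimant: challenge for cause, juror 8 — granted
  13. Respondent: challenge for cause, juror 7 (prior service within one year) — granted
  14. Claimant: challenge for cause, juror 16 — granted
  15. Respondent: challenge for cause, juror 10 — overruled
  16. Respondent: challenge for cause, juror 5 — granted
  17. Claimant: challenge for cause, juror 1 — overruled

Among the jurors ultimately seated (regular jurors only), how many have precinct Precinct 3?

1

Removed: #4, #5, #7, #8, #9, #13, #14, #15, #16, #18, #21, #22, #23.
Seated jurors 1–9: #1, #2, #3, #6, #10, #11, #12, #17, #19 (alternates #20 not counted).
Of those, in Precinct 3: #1 → 1.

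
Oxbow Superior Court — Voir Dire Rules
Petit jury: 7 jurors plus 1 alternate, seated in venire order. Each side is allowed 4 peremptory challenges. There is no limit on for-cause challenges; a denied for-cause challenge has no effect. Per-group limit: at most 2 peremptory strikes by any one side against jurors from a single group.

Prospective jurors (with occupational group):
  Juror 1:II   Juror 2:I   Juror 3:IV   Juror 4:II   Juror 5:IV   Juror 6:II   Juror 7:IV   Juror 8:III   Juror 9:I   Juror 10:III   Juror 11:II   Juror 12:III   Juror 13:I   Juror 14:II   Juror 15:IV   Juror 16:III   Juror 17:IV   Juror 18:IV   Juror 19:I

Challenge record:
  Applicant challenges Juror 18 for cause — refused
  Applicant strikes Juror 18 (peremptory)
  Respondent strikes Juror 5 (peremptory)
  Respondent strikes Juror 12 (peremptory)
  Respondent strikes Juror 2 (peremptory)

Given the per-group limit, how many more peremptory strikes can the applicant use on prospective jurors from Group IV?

Applicant peremptories so far: #18 — 1 of 4 used, 3 left overall.
Against Group IV: #18 — 1 used; per-group cap 2 leaves 1.
Binding limit: min(3, 1) = 1.

1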